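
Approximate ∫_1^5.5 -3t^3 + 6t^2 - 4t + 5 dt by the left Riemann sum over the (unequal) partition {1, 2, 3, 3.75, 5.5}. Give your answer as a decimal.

Subinterval widths: 1, 1, 0.75, 1.75.
Left endpoints: 1, 2, 3, 3.75.
f(1) = 4, f(2) = -3, f(3) = -34, f(3.75) = -83.828125.
Sum = Σ Δt_i · f(t_i).
Sum = -171.19921875.

-171.19921875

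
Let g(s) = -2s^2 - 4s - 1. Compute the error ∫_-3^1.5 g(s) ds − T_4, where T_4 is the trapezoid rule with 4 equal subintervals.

1.8984375

Exact integral: ∫_-3^1.5 g(s) ds = -11.25.
T_4 = -13.1484375.
Error = -11.25 − (-13.1484375) = 1.8984375.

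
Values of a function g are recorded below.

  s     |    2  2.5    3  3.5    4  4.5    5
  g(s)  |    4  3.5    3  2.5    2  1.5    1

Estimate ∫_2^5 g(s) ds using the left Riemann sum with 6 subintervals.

8.25

Δs = 0.5.
Sum = 0.5·[4 + 3.5 + 3 + 2.5 + 2 + 1.5] = 8.25.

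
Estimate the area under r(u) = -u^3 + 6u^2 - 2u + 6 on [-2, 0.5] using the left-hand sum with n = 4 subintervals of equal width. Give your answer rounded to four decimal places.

Δu = (0.5 − (-2))/4 = 0.625.
Left endpoints: -2, -1.375, -0.75, -0.125.
r(-2) = 42, r(-1.375) = 11619/512, r(-0.75) = 11.296875, r(-0.125) = 3249/512.
Sum = Δu · [r(-2) + r(-1.375) + r(-0.75) + r(-0.125)].
Sum ≈ 51.4600.

51.4600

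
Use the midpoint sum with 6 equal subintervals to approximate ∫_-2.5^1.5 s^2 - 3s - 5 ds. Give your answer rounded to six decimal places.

-7.814815

Δs = (1.5 − (-2.5))/6 = 2/3.
Midpoints: -13/6, -1.5, -5/6, -1/6, 0.5, 7/6.
f(-13/6) = 223/36, f(-1.5) = 1.75, f(-5/6) = -65/36, f(-1/6) = -161/36, f(0.5) = -6.25, f(7/6) = -257/36.
Sum = Δs · [f(-13/6) + f(-1.5) + f(-5/6) + ...].
Sum ≈ -7.814815.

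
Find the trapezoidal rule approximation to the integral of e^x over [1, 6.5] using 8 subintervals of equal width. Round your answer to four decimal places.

Δx = (6.5 − 1)/8 = 0.6875.
f(1) ≈ 2.7183, f(1.6875) ≈ 5.4059, f(2.375) ≈ 10.7510, f(3.0625) ≈ 21.3809, f(3.75) ≈ 42.5211, f(4.4375) ≈ 84.5633, f(5.125) ≈ 168.1741, f(5.8125) ≈ 334.4542, f(6.5) ≈ 665.1416.
T_8 = (Δx/2)·[f(x_0) + 2f(x_1) + ... + 2f(x_{7}) + f(x_8)].
Sum ≈ 688.3116.

688.3116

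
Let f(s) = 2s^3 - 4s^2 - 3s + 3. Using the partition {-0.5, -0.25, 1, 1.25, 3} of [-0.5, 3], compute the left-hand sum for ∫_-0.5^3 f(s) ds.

Subinterval widths: 0.25, 1.25, 0.25, 1.75.
Left endpoints: -0.5, -0.25, 1, 1.25.
f(-0.5) = 3.25, f(-0.25) = 3.46875, f(1) = -2, f(1.25) = -3.09375.
Sum = Σ Δs_i · f(s_i).
Sum = -0.765625.

-0.765625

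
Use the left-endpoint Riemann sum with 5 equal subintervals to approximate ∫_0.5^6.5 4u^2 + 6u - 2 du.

363.36

Δu = (6.5 − 0.5)/5 = 1.2.
Left endpoints: 0.5, 1.7, 2.9, 4.1, 5.3.
f(0.5) = 2, f(1.7) = 19.76, f(2.9) = 49.04, f(4.1) = 89.84, f(5.3) = 142.16.
Sum = Δu · [f(0.5) + f(1.7) + f(2.9) + f(4.1) + f(5.3)].
Sum = 363.36.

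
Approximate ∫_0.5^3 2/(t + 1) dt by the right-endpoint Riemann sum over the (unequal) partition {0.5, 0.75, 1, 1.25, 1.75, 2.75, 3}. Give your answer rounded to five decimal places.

Subinterval widths: 0.25, 0.25, 0.25, 0.5, 1, 0.25.
Right endpoints: 0.75, 1, 1.25, 1.75, 2.75, 3.
f(0.75) = 8/7, f(1) = 1, f(1.25) = 8/9, f(1.75) = 8/11, f(2.75) = 8/15, f(3) = 0.5.
Sum = Σ Δt_i · f(t_i).
Sum ≈ 1.77991.

1.77991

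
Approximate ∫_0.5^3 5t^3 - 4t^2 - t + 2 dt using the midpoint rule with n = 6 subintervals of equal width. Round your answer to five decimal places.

Δt = (3 − 0.5)/6 = 5/12.
Midpoints: 17/24, 1.125, 37/24, 47/24, 2.375, 67/24.
f(17/24) = 14677/13824, f(1.125) = 1501/512, f(37/24) = 128177/13824, f(47/24) = 307627/13824, f(2.375) = 22551/512, f(67/24) = 1061927/13824.
Sum = Δt · [f(17/24) + f(1.125) + f(37/24) + ...].
Sum ≈ 65.15878.

65.15878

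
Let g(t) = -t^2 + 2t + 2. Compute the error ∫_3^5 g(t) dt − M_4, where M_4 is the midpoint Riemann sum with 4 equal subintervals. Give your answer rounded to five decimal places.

Exact integral: ∫_3^5 g(t) dt ≈ -12.6666667.
M_4 = -12.625.
Error ≈ -12.6666667 − (-12.625) ≈ -0.04167.

-0.04167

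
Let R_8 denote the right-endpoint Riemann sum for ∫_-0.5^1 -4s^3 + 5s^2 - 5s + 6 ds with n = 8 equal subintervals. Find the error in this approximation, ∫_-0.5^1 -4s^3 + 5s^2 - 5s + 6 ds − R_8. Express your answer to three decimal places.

0.756

Exact integral: ∫_-0.5^1 f(s) ds = 8.0625.
R_8 ≈ 7.30664.
Error ≈ 8.0625 − 7.30664 ≈ 0.756.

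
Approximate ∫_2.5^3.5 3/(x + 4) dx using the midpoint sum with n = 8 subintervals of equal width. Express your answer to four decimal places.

0.4293

Δx = (3.5 − 2.5)/8 = 0.125.
Midpoints: 2.5625, 2.6875, 2.8125, 2.9375, 3.0625, 3.1875, 3.3125, 3.4375.
f(2.5625) = 16/35, f(2.6875) = 48/107, f(2.8125) = 48/109, f(2.9375) = 16/37, f(3.0625) = 48/113, f(3.1875) = 48/115, f(3.3125) = 16/39, f(3.4375) = 48/119.
Sum = Δx · [f(2.5625) + f(2.6875) + f(2.8125) + ...].
Sum ≈ 0.4293.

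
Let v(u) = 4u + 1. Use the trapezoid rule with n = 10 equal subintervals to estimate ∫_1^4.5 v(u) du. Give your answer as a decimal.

Δu = (4.5 − 1)/10 = 0.35.
v(1) = 5, v(1.35) = 6.4, v(1.7) = 7.8, v(2.05) = 9.2, v(2.4) = 10.6, v(2.75) = 12, v(3.1) = 13.4, v(3.45) = 14.8, v(3.8) = 16.2, v(4.15) = 17.6, v(4.5) = 19.
T_10 = (Δu/2)·[v(u_0) + 2v(u_1) + ... + 2v(u_{9}) + v(u_10)].
Sum = 42.

42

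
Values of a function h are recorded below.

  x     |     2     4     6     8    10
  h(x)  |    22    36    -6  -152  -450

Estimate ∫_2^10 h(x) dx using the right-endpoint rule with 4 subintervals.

-1144

Δx = 2.
Sum = 2·[36 + (-6) + (-152) + (-450)] = -1144.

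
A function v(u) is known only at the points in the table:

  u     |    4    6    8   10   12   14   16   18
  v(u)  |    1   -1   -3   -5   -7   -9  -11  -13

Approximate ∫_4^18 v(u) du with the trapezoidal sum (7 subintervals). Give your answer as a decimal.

-84

Δu = 2.
T_7 = (2/2)·[1 + 2·(-1) + 2·(-3) + 2·(-5) + 2·(-7) + 2·(-9) + 2·(-11) + (-13)] = -84.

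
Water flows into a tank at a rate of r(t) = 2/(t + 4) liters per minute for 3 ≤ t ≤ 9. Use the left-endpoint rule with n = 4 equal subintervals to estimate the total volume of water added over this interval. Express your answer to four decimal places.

1.3424

Δt = (9 − 3)/4 = 1.5.
Left endpoints: 3, 4.5, 6, 7.5.
r(3) = 2/7, r(4.5) = 4/17, r(6) = 0.2, r(7.5) = 4/23.
Sum = Δt · [r(3) + r(4.5) + r(6) + r(7.5)].
Sum ≈ 1.3424.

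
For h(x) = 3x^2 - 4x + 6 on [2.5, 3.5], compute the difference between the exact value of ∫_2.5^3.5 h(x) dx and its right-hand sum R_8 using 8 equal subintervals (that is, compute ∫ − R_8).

Exact integral: ∫_2.5^3.5 h(x) dx = 21.25.
R_8 = 22.1328125.
Error = 21.25 − 22.1328125 = -0.8828125.

-0.8828125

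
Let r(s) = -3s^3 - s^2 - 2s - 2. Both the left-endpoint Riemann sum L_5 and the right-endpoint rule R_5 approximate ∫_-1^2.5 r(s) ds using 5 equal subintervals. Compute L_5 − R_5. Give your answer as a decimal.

43.4875

L_5 = -26.81.
R_5 = -70.2975.
L_5 − R_5 = 43.4875.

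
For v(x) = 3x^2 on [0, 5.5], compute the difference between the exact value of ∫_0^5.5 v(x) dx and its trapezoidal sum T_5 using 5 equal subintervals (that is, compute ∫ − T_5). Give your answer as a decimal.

-3.3275

Exact integral: ∫_0^5.5 v(x) dx = 166.375.
T_5 = 169.7025.
Error = 166.375 − 169.7025 = -3.3275.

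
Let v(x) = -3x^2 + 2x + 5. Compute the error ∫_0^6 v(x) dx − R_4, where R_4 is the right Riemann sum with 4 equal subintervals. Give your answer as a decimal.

78.75

Exact integral: ∫_0^6 v(x) dx = -150.
R_4 = -228.75.
Error = -150 − (-228.75) = 78.75.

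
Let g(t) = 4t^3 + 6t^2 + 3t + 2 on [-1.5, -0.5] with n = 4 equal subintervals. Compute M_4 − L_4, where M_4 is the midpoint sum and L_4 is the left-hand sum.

0.59375

M_4 = 0.53125.
L_4 = -0.0625.
M_4 − L_4 = 0.59375.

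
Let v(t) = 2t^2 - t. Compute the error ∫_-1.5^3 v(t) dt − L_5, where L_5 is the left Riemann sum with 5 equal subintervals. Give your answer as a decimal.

Exact integral: ∫_-1.5^3 v(t) dt = 16.875.
L_5 = 14.04.
Error = 16.875 − 14.04 = 2.835.

2.835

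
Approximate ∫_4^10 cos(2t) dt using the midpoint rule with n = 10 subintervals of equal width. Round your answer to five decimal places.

-0.04060

Δt = (10 − 4)/10 = 0.6.
Midpoints: 4.3, 4.9, 5.5, 6.1, 6.7, 7.3, 7.9, 8.5, 9.1, 9.7.
f(4.3) ≈ -0.67872, f(4.9) ≈ -0.93043, f(5.5) ≈ 0.00443, f(6.1) ≈ 0.93363, f(6.7) ≈ 0.67219, f(7.3) ≈ -0.44648, f(7.9) ≈ -0.99577, f(8.5) ≈ -0.27516, f(9.1) ≈ 0.79635, f(9.7) ≈ 0.85229.
Sum = Δt · [f(4.3) + f(4.9) + f(5.5) + ...].
Sum ≈ -0.04060.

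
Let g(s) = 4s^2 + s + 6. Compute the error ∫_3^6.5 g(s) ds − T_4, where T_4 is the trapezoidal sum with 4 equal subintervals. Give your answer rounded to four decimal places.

-1.7865

Exact integral: ∫_3^6.5 g(s) ds ≈ 367.791667.
T_4 = 369.578125.
Error ≈ 367.791667 − 369.578125 ≈ -1.7865.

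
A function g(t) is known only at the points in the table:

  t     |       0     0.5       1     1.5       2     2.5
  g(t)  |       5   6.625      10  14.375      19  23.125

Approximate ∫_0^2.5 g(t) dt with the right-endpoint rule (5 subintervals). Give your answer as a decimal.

36.5625

Δt = 0.5.
Sum = 0.5·[6.625 + 10 + 14.375 + 19 + 23.125] = 36.5625.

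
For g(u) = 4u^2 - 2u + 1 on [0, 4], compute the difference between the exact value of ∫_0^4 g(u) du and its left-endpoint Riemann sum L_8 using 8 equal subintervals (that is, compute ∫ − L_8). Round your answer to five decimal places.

Exact integral: ∫_0^4 g(u) du ≈ 73.3333333.
L_8 = 60.
Error ≈ 73.3333333 − 60 ≈ 13.33333.

13.33333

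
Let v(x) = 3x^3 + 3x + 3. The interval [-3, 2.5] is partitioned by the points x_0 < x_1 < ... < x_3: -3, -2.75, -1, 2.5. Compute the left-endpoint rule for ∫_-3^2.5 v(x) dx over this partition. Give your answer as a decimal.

Subinterval widths: 0.25, 1.75, 3.5.
Left endpoints: -3, -2.75, -1.
v(-3) = -87, v(-2.75) = -67.640625, v(-1) = -3.
Sum = Σ Δx_i · v(x_i).
Sum = -150.62109375.

-150.62109375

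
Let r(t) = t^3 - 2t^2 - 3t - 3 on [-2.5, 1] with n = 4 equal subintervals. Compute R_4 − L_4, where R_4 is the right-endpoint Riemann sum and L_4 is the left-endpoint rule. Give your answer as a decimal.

14.546875

R_4 ≈ -17.848633.
L_4 ≈ -32.395508.
R_4 − L_4 = 14.546875.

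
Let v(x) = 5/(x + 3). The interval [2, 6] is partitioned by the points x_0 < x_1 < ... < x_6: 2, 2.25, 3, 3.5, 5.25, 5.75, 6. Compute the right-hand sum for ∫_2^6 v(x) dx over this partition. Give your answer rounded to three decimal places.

Subinterval widths: 0.25, 0.75, 0.5, 1.75, 0.5, 0.25.
Right endpoints: 2.25, 3, 3.5, 5.25, 5.75, 6.
v(2.25) = 20/21, v(3) = 5/6, v(3.5) = 10/13, v(5.25) = 20/33, v(5.75) = 4/7, v(6) = 5/9.
Sum = Σ Δx_i · v(x_i).
Sum ≈ 2.733.

2.733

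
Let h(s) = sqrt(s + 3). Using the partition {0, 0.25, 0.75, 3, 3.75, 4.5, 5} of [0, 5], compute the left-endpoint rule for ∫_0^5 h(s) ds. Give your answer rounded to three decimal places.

Subinterval widths: 0.25, 0.5, 2.25, 0.75, 0.75, 0.5.
Left endpoints: 0, 0.25, 0.75, 3, 3.75, 4.5.
h(0) ≈ 1.732, h(0.25) ≈ 1.803, h(0.75) ≈ 1.936, h(3) ≈ 2.449, h(3.75) ≈ 2.598, h(4.5) ≈ 2.739.
Sum = Σ Δs_i · h(s_i).
Sum ≈ 10.846.

10.846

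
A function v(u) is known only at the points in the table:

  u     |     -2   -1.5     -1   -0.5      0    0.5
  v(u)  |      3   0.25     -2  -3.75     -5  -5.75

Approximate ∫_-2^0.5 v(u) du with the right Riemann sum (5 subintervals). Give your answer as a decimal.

-8.125

Δu = 0.5.
Sum = 0.5·[0.25 + (-2) + (-3.75) + (-5) + (-5.75)] = -8.125.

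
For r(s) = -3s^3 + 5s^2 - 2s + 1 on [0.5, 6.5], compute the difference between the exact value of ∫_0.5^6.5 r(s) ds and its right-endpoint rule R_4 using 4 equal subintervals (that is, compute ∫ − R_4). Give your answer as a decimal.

528.75

Exact integral: ∫_0.5^6.5 r(s) ds = -917.25.
R_4 = -1446.
Error = -917.25 − (-1446) = 528.75.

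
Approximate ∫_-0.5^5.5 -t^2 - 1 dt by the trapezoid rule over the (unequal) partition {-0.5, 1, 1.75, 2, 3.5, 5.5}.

Subinterval widths: 1.5, 0.75, 0.25, 1.5, 2.
f(-0.5) = -1.25, f(1) = -2, f(1.75) = -4.0625, f(2) = -5, f(3.5) = -13.25, f(5.5) = -31.25.
On each subinterval the trapezoid contributes (Δt_i/2)·[f(t_{i-1}) + f(t_i)].
Sum = -64.03125.

-64.03125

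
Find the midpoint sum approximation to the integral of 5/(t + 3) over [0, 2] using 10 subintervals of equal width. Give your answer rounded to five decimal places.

Δt = (2 − 0)/10 = 0.2.
Midpoints: 0.1, 0.3, 0.5, 0.7, 0.9, 1.1, 1.3, 1.5, 1.7, 1.9.
f(0.1) = 50/31, f(0.3) = 50/33, f(0.5) = 10/7, f(0.7) = 50/37, f(0.9) = 50/39, f(1.1) = 50/41, f(1.3) = 50/43, f(1.5) = 10/9, f(1.7) = 50/47, f(1.9) = 50/49.
Sum = Δt · [f(0.1) + f(0.3) + f(0.5) + ...].
Sum ≈ 2.55354.

2.55354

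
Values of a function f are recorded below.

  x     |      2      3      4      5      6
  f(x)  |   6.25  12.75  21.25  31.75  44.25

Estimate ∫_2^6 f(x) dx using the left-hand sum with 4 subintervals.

Δx = 1.
Sum = 1·[6.25 + 12.75 + 21.25 + 31.75] = 72.

72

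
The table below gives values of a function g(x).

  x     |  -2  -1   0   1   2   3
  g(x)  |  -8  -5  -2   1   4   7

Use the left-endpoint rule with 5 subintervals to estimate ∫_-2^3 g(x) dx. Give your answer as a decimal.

-10

Δx = 1.
Sum = 1·[(-8) + (-5) + (-2) + 1 + 4] = -10.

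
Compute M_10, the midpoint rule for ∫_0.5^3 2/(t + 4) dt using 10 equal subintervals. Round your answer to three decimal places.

0.884

Δt = (3 − 0.5)/10 = 0.25.
Midpoints: 0.625, 0.875, 1.125, 1.375, 1.625, 1.875, 2.125, 2.375, 2.625, 2.875.
f(0.625) = 16/37, f(0.875) = 16/39, f(1.125) = 16/41, f(1.375) = 16/43, f(1.625) = 16/45, f(1.875) = 16/47, f(2.125) = 16/49, f(2.375) = 16/51, f(2.625) = 16/53, f(2.875) = 16/55.
Sum = Δt · [f(0.625) + f(0.875) + f(1.125) + ...].
Sum ≈ 0.884.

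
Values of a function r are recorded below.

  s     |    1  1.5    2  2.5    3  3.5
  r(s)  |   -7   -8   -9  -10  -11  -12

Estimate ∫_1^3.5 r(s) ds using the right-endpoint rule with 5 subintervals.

Δs = 0.5.
Sum = 0.5·[(-8) + (-9) + (-10) + (-11) + (-12)] = -25.

-25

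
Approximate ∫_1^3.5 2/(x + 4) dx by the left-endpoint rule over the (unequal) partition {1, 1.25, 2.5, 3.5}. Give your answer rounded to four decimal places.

Subinterval widths: 0.25, 1.25, 1.
Left endpoints: 1, 1.25, 2.5.
f(1) = 0.4, f(1.25) = 8/21, f(2.5) = 4/13.
Sum = Σ Δx_i · f(x_i).
Sum ≈ 0.8839.

0.8839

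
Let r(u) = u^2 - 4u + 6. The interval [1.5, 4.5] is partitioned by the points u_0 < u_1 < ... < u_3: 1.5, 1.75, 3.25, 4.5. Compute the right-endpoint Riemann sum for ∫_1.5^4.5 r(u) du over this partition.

16.171875

Subinterval widths: 0.25, 1.5, 1.25.
Right endpoints: 1.75, 3.25, 4.5.
r(1.75) = 2.0625, r(3.25) = 3.5625, r(4.5) = 8.25.
Sum = Σ Δu_i · r(u_i).
Sum = 16.171875.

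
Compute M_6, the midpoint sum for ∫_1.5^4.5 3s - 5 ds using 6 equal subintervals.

12

Δs = (4.5 − 1.5)/6 = 0.5.
Midpoints: 1.75, 2.25, 2.75, 3.25, 3.75, 4.25.
f(1.75) = 0.25, f(2.25) = 1.75, f(2.75) = 3.25, f(3.25) = 4.75, f(3.75) = 6.25, f(4.25) = 7.75.
Sum = Δs · [f(1.75) + f(2.25) + f(2.75) + ...].
Sum = 12.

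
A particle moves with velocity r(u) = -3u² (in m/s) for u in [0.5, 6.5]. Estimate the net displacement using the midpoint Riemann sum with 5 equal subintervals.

-272.34

Δu = (6.5 − 0.5)/5 = 1.2.
Midpoints: 1.1, 2.3, 3.5, 4.7, 5.9.
r(1.1) = -3.63, r(2.3) = -15.87, r(3.5) = -36.75, r(4.7) = -66.27, r(5.9) = -104.43.
Sum = Δu · [r(1.1) + r(2.3) + r(3.5) + r(4.7) + r(5.9)].
Sum = -272.34.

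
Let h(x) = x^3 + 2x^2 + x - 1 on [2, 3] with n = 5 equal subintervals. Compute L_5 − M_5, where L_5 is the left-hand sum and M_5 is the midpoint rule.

-2.905

L_5 = 27.48.
M_5 = 30.385.
L_5 − M_5 = -2.905.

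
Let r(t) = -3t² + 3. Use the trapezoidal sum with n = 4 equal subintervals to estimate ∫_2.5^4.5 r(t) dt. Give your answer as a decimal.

Δt = (4.5 − 2.5)/4 = 0.5.
r(2.5) = -15.75, r(3) = -24, r(3.5) = -33.75, r(4) = -45, r(4.5) = -57.75.
T_4 = (Δt/2)·[r(t_0) + 2r(t_1) + 2r(t_2) + 2r(t_3) + r(t_4)].
Sum = -69.75.

-69.75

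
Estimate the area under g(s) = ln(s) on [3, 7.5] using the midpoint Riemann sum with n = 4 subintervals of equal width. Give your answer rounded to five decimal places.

Δs = (7.5 − 3)/4 = 1.125.
Midpoints: 3.5625, 4.6875, 5.8125, 6.9375.
g(3.5625) ≈ 1.27046, g(4.6875) ≈ 1.54490, g(5.8125) ≈ 1.76001, g(6.9375) ≈ 1.93694.
Sum = Δs · [g(3.5625) + g(4.6875) + g(5.8125) + g(6.9375)].
Sum ≈ 7.32635.

7.32635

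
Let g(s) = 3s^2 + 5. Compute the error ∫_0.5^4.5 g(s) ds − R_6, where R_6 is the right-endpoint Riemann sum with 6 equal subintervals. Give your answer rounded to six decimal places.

Exact integral: ∫_0.5^4.5 g(s) ds = 111.
R_6 ≈ 131.88888889.
Error ≈ 111 − 131.88888889 ≈ -20.888889.

-20.888889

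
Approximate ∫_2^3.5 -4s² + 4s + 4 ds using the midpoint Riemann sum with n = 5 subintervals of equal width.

Δs = (3.5 − 2)/5 = 0.3.
Midpoints: 2.15, 2.45, 2.75, 3.05, 3.35.
f(2.15) = -5.89, f(2.45) = -10.21, f(2.75) = -15.25, f(3.05) = -21.01, f(3.35) = -27.49.
Sum = Δs · [f(2.15) + f(2.45) + f(2.75) + f(3.05) + f(3.35)].
Sum = -23.955.

-23.955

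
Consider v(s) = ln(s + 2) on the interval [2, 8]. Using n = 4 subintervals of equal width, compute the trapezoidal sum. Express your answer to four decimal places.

Δs = (8 − 2)/4 = 1.5.
v(2) ≈ 1.3863, v(3.5) ≈ 1.7047, v(5) ≈ 1.9459, v(6.5) ≈ 2.1401, v(8) ≈ 2.3026.
T_4 = (Δs/2)·[v(s_0) + 2v(s_1) + 2v(s_2) + 2v(s_3) + v(s_4)].
Sum ≈ 11.4527.

11.4527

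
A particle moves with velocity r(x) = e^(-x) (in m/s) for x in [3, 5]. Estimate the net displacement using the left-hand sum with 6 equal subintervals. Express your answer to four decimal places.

Δx = (5 − 3)/6 = 1/3.
Left endpoints: 3, 10/3, 11/3, 4, 13/3, 14/3.
r(3) ≈ 0.0498, r(10/3) ≈ 0.0357, r(11/3) ≈ 0.0256, r(4) ≈ 0.0183, r(13/3) ≈ 0.0131, r(14/3) ≈ 0.0094.
Sum = Δx · [r(3) + r(10/3) + r(11/3) + ...].
Sum ≈ 0.0506.

0.0506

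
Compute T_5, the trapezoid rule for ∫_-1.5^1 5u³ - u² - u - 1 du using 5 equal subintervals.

Δu = (1 − (-1.5))/5 = 0.5.
f(-1.5) = -18.625, f(-1) = -6, f(-0.5) = -1.375, f(0) = -1, f(0.5) = -1.125, f(1) = 2.
T_5 = (Δu/2)·[f(u_0) + 2f(u_1) + ... + 2f(u_{4}) + f(u_5)].
Sum = -8.90625.

-8.90625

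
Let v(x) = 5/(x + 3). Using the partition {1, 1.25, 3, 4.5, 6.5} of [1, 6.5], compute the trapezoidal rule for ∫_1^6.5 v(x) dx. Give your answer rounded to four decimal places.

4.3799

Subinterval widths: 0.25, 1.75, 1.5, 2.
v(1) = 1.25, v(1.25) = 20/17, v(3) = 5/6, v(4.5) = 2/3, v(6.5) = 10/19.
On each subinterval the trapezoid contributes (Δx_i/2)·[v(x_{i-1}) + v(x_i)].
Sum ≈ 4.3799.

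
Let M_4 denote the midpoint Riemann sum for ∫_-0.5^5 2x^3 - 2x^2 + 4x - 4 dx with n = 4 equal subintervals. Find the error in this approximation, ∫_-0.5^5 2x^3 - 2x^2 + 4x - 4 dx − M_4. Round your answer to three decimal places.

Exact integral: ∫_-0.5^5 f(x) dx ≈ 256.55208.
M_4 ≈ 246.58691.
Error ≈ 256.55208 − 246.58691 ≈ 9.965.

9.965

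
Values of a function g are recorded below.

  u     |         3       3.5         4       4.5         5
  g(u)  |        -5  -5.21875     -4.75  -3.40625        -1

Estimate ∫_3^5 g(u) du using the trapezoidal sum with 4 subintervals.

-8.1875

Δu = 0.5.
T_4 = (0.5/2)·[(-5) + 2·(-5.21875) + 2·(-4.75) + 2·(-3.40625) + (-1)] = -8.1875.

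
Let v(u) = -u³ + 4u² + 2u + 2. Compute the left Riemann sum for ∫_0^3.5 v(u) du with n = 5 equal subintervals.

Δu = (3.5 − 0)/5 = 0.7.
Left endpoints: 0, 0.7, 1.4, 2.1, 2.8.
v(0) = 2, v(0.7) = 5.017, v(1.4) = 9.896, v(2.1) = 14.579, v(2.8) = 17.008.
Sum = Δu · [v(0) + v(0.7) + v(1.4) + v(2.1) + v(2.8)].
Sum = 33.95.

33.95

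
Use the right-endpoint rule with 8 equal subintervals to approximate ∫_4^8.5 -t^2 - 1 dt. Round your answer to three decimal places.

Δt = (8.5 − 4)/8 = 0.5625.
Right endpoints: 4.5625, 5.125, 5.6875, 6.25, 6.8125, 7.375, 7.9375, 8.5.
f(4.5625) = -21.81640625, f(5.125) = -27.265625, f(5.6875) = -33.34765625, f(6.25) = -40.0625, f(6.8125) = -47.41015625, f(7.375) = -55.390625, f(7.9375) = -64.00390625, f(8.5) = -73.25.
Sum = Δt · [f(4.5625) + f(5.125) + f(5.6875) + ...].
Sum ≈ -203.933.

-203.933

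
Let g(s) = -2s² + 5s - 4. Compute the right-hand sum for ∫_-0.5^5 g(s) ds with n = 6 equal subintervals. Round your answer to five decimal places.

Δs = (5 − (-0.5))/6 = 11/12.
Right endpoints: 5/12, 4/3, 2.25, 19/6, 49/12, 5.
g(5/12) = -163/72, g(4/3) = -8/9, g(2.25) = -2.875, g(19/6) = -74/9, g(49/12) = -1219/72, g(5) = -29.
Sum = Δs · [g(5/12) + g(4/3) + g(2.25) + ...].
Sum ≈ -55.16551.

-55.16551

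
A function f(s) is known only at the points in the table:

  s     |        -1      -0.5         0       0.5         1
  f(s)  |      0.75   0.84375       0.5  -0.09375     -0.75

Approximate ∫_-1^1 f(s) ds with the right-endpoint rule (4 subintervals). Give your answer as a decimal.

0.25

Δs = 0.5.
Sum = 0.5·[0.84375 + 0.5 + (-0.09375) + (-0.75)] = 0.25.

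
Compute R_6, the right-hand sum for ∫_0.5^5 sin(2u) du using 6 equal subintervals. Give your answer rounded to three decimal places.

Δu = (5 − 0.5)/6 = 0.75.
Right endpoints: 1.25, 2, 2.75, 3.5, 4.25, 5.
f(1.25) ≈ 0.598, f(2) ≈ -0.757, f(2.75) ≈ -0.706, f(3.5) ≈ 0.657, f(4.25) ≈ 0.798, f(5) ≈ -0.544.
Sum = Δu · [f(1.25) + f(2) + f(2.75) + ...].
Sum ≈ 0.036.

0.036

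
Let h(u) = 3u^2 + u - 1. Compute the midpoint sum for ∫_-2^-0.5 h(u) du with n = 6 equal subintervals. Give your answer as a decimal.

Δu = (-0.5 − (-2))/6 = 0.25.
Midpoints: -1.875, -1.625, -1.375, -1.125, -0.875, -0.625.
h(-1.875) = 7.671875, h(-1.625) = 5.296875, h(-1.375) = 3.296875, h(-1.125) = 1.671875, h(-0.875) = 0.421875, h(-0.625) = -0.453125.
Sum = Δu · [h(-1.875) + h(-1.625) + h(-1.375) + ...].
Sum = 4.4765625.

4.4765625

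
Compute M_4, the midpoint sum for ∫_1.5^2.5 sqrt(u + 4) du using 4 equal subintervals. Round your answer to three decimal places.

2.449

Δu = (2.5 − 1.5)/4 = 0.25.
Midpoints: 1.625, 1.875, 2.125, 2.375.
f(1.625) ≈ 2.372, f(1.875) ≈ 2.424, f(2.125) ≈ 2.475, f(2.375) ≈ 2.525.
Sum = Δu · [f(1.625) + f(1.875) + f(2.125) + f(2.375)].
Sum ≈ 2.449.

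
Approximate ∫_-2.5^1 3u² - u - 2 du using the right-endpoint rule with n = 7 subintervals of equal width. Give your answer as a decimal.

7.875

Δu = (1 − (-2.5))/7 = 0.5.
Right endpoints: -2, -1.5, -1, -0.5, 0, 0.5, 1.
f(-2) = 12, f(-1.5) = 6.25, f(-1) = 2, f(-0.5) = -0.75, f(0) = -2, f(0.5) = -1.75, f(1) = 0.
Sum = Δu · [f(-2) + f(-1.5) + f(-1) + ...].
Sum = 7.875.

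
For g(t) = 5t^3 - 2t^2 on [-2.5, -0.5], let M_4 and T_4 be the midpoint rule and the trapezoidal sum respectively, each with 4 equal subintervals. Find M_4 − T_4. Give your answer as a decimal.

M_4 = -58.0625.
T_4 = -61.125.
M_4 − T_4 = 3.0625.

3.0625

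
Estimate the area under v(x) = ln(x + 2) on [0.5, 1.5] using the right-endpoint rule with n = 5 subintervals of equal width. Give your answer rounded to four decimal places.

Δx = (1.5 − 0.5)/5 = 0.2.
Right endpoints: 0.7, 0.9, 1.1, 1.3, 1.5.
v(0.7) ≈ 0.9933, v(0.9) ≈ 1.0647, v(1.1) ≈ 1.1314, v(1.3) ≈ 1.1939, v(1.5) ≈ 1.2528.
Sum = Δx · [v(0.7) + v(0.9) + v(1.1) + v(1.3) + v(1.5)].
Sum ≈ 1.1272.

1.1272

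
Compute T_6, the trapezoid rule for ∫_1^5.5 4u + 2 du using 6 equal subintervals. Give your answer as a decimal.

67.5

Δu = (5.5 − 1)/6 = 0.75.
f(1) = 6, f(1.75) = 9, f(2.5) = 12, f(3.25) = 15, f(4) = 18, f(4.75) = 21, f(5.5) = 24.
T_6 = (Δu/2)·[f(u_0) + 2f(u_1) + ... + 2f(u_{5}) + f(u_6)].
Sum = 67.5.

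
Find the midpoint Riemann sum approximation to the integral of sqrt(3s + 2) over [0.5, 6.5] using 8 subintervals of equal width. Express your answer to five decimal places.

Δs = (6.5 − 0.5)/8 = 0.75.
Midpoints: 0.875, 1.625, 2.375, 3.125, 3.875, 4.625, 5.375, 6.125.
f(0.875) ≈ 2.15058, f(1.625) ≈ 2.62202, f(2.375) ≈ 3.02076, f(3.125) ≈ 3.37268, f(3.875) ≈ 3.69121, f(4.625) ≈ 3.98434, f(5.375) ≈ 4.25735, f(6.125) ≈ 4.51387.
Sum = Δs · [f(0.875) + f(1.625) + f(2.375) + ...].
Sum ≈ 20.70961.

20.70961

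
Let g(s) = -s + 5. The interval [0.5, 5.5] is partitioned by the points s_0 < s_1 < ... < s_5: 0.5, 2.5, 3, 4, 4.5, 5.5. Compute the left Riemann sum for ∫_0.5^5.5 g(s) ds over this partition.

13.25

Subinterval widths: 2, 0.5, 1, 0.5, 1.
Left endpoints: 0.5, 2.5, 3, 4, 4.5.
g(0.5) = 4.5, g(2.5) = 2.5, g(3) = 2, g(4) = 1, g(4.5) = 0.5.
Sum = Σ Δs_i · g(s_i).
Sum = 13.25.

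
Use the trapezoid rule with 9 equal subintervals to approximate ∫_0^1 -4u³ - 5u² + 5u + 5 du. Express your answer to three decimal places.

4.811

Δu = (1 − 0)/9 = 1/9.
f(0) = 5, f(1/9) = 4001/729, f(2/9) = 4243/729, f(1/3) = 161/27, f(4/9) = 4289/729, f(5/9) = 4045/729, f(2/3) = 133/27, f(7/9) = 2903/729, f(8/9) = 1957/729, f(1) = 1.
T_9 = (Δu/2)·[f(u_0) + 2f(u_1) + ... + 2f(u_{8}) + f(u_9)].
Sum ≈ 4.811.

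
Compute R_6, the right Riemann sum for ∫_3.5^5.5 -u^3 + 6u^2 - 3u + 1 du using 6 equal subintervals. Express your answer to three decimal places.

26.889

Δu = (5.5 − 3.5)/6 = 1/3.
Right endpoints: 23/6, 25/6, 4.5, 29/6, 31/6, 5.5.
f(23/6) = 4609/216, f(25/6) = 4391/216, f(4.5) = 17.875, f(29/6) = 2971/216, f(31/6) = 1673/216, f(5.5) = -0.375.
Sum = Δu · [f(23/6) + f(25/6) + f(4.5) + ...].
Sum ≈ 26.889.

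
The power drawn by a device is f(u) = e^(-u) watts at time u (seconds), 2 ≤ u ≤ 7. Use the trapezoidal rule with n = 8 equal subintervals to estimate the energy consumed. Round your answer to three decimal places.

Δu = (7 − 2)/8 = 0.625.
f(2) ≈ 0.135, f(2.625) ≈ 0.072, f(3.25) ≈ 0.039, f(3.875) ≈ 0.021, f(4.5) ≈ 0.011, f(5.125) ≈ 0.006, f(5.75) ≈ 0.003, f(6.375) ≈ 0.002, f(7) ≈ 0.001.
T_8 = (Δu/2)·[f(u_0) + 2f(u_1) + ... + 2f(u_{7}) + f(u_8)].
Sum ≈ 0.139.

0.139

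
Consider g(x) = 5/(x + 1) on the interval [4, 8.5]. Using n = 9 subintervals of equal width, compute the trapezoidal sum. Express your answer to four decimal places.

3.2123

Δx = (8.5 − 4)/9 = 0.5.
g(4) = 1, g(4.5) = 10/11, g(5) = 5/6, g(5.5) = 10/13, g(6) = 5/7, g(6.5) = 2/3, g(7) = 0.625, g(7.5) = 10/17, g(8) = 5/9, g(8.5) = 10/19.
T_9 = (Δx/2)·[g(x_0) + 2g(x_1) + ... + 2g(x_{8}) + g(x_9)].
Sum ≈ 3.2123.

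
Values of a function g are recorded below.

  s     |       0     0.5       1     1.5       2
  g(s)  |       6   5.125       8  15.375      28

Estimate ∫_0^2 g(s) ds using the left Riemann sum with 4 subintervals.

Δs = 0.5.
Sum = 0.5·[6 + 5.125 + 8 + 15.375] = 17.25.

17.25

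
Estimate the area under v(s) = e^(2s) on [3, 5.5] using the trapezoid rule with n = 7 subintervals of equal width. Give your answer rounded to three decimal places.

30988.993

Δs = (5.5 − 3)/7 = 5/14.
v(3) ≈ 403.429, v(47/14) ≈ 824.095, v(26/7) ≈ 1683.401, v(57/14) ≈ 3438.729, v(31/7) ≈ 7024.384, v(67/14) ≈ 14348.900, v(36/7) ≈ 29310.887, v(5.5) ≈ 59874.142.
T_7 = (Δs/2)·[v(s_0) + 2v(s_1) + ... + 2v(s_{6}) + v(s_7)].
Sum ≈ 30988.993.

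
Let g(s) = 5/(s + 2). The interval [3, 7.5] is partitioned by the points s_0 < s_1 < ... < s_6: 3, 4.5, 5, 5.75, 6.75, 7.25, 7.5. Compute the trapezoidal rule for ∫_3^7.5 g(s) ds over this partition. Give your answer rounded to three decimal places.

3.227

Subinterval widths: 1.5, 0.5, 0.75, 1, 0.5, 0.25.
g(3) = 1, g(4.5) = 10/13, g(5) = 5/7, g(5.75) = 20/31, g(6.75) = 4/7, g(7.25) = 20/37, g(7.5) = 10/19.
On each subinterval the trapezoid contributes (Δs_i/2)·[g(s_{i-1}) + g(s_i)].
Sum ≈ 3.227.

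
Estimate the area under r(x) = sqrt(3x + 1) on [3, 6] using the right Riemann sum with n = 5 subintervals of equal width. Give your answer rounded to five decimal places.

Δx = (6 − 3)/5 = 0.6.
Right endpoints: 3.6, 4.2, 4.8, 5.4, 6.
r(3.6) ≈ 3.43511, r(4.2) ≈ 3.68782, r(4.8) ≈ 3.92428, r(5.4) ≈ 4.14729, r(6) ≈ 4.35890.
Sum = Δx · [r(3.6) + r(4.2) + r(4.8) + r(5.4) + r(6)].
Sum ≈ 11.73204.

11.73204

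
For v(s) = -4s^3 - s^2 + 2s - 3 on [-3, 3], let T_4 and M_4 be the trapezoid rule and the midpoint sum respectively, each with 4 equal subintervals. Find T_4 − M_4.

T_4 = -38.25.
M_4 = -34.875.
T_4 − M_4 = -3.375.

-3.375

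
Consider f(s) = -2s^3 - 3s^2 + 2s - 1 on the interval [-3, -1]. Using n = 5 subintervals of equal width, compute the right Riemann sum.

-0.32

Δs = (-1 − (-3))/5 = 0.4.
Right endpoints: -2.6, -2.2, -1.8, -1.4, -1.
f(-2.6) = 8.672, f(-2.2) = 1.376, f(-1.8) = -2.656, f(-1.4) = -4.192, f(-1) = -4.
Sum = Δs · [f(-2.6) + f(-2.2) + f(-1.8) + f(-1.4) + f(-1)].
Sum = -0.32.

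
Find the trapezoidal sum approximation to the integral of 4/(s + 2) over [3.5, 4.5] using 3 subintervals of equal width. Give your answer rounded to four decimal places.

0.6686

Δs = (4.5 − 3.5)/3 = 1/3.
f(3.5) = 8/11, f(23/6) = 24/35, f(25/6) = 24/37, f(4.5) = 8/13.
T_3 = (Δs/2)·[f(s_0) + 2f(s_1) + 2f(s_2) + f(s_3)].
Sum ≈ 0.6686.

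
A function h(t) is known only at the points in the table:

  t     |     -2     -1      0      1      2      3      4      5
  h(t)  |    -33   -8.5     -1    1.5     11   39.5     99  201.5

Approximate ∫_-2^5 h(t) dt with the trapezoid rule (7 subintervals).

Δt = 1.
T_7 = (1/2)·[(-33) + 2·(-8.5) + 2·(-1) + 2·1.5 + 2·11 + 2·39.5 + 2·99 + 201.5] = 225.75.

225.75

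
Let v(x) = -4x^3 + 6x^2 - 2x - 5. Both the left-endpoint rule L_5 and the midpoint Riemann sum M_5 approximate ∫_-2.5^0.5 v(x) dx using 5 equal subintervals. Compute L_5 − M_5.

L_5 = 96.24.
M_5 = 59.88.
L_5 − M_5 = 36.36.

36.36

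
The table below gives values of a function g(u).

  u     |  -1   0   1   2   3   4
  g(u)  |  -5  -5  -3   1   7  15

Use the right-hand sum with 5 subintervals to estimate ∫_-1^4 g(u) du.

Δu = 1.
Sum = 1·[(-5) + (-3) + 1 + 7 + 15] = 15.

15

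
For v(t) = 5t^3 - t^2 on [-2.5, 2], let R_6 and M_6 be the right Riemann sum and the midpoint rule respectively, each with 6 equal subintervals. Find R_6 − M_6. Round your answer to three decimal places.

R_6 = 6.43359375.
M_6 ≈ -35.70117.
R_6 − M_6 ≈ 42.135.

42.135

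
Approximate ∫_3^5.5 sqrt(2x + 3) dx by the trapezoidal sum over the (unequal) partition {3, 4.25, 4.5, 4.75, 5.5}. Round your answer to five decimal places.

8.45529

Subinterval widths: 1.25, 0.25, 0.25, 0.75.
f(3) ≈ 3.00000, f(4.25) ≈ 3.39116, f(4.5) ≈ 3.46410, f(4.75) ≈ 3.53553, f(5.5) ≈ 3.74166.
On each subinterval the trapezoid contributes (Δx_i/2)·[f(x_{i-1}) + f(x_i)].
Sum ≈ 8.45529.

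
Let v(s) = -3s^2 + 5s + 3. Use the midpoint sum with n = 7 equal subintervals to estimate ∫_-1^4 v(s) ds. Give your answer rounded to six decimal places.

Δs = (4 − (-1))/7 = 5/7.
Midpoints: -9/14, 1/14, 11/14, 1.5, 31/14, 41/14, 51/14.
v(-9/14) = -285/196, v(1/14) = 655/196, v(11/14) = 995/196, v(1.5) = 3.75, v(31/14) = -125/196, v(41/14) = -1585/196, v(51/14) = -3645/196.
Sum = Δs · [v(-9/14) + v(1/14) + v(11/14) + ...].
Sum ≈ -11.862245.

-11.862245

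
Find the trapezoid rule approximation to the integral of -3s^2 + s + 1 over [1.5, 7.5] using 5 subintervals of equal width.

-389.82

Δs = (7.5 − 1.5)/5 = 1.2.
f(1.5) = -4.25, f(2.7) = -18.17, f(3.9) = -40.73, f(5.1) = -71.93, f(6.3) = -111.77, f(7.5) = -160.25.
T_5 = (Δs/2)·[f(s_0) + 2f(s_1) + ... + 2f(s_{4}) + f(s_5)].
Sum = -389.82.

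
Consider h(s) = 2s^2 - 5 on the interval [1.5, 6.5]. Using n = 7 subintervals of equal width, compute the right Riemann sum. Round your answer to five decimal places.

185.25510

Δs = (6.5 − 1.5)/7 = 5/7.
Right endpoints: 31/14, 41/14, 51/14, 61/14, 71/14, 81/14, 6.5.
h(31/14) = 471/98, h(41/14) = 1191/98, h(51/14) = 2111/98, h(61/14) = 3231/98, h(71/14) = 4551/98, h(81/14) = 6071/98, h(6.5) = 79.5.
Sum = Δs · [h(31/14) + h(41/14) + h(51/14) + ...].
Sum ≈ 185.25510.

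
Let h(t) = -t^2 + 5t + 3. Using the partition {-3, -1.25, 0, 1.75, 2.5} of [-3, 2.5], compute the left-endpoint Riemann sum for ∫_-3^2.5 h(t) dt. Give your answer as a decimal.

-31

Subinterval widths: 1.75, 1.25, 1.75, 0.75.
Left endpoints: -3, -1.25, 0, 1.75.
h(-3) = -21, h(-1.25) = -4.8125, h(0) = 3, h(1.75) = 8.6875.
Sum = Σ Δt_i · h(t_i).
Sum = -31.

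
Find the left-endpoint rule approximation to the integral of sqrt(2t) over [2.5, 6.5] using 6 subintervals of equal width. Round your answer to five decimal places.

11.43450

Δt = (6.5 − 2.5)/6 = 2/3.
Left endpoints: 2.5, 19/6, 23/6, 4.5, 31/6, 35/6.
f(2.5) ≈ 2.23607, f(19/6) ≈ 2.51661, f(23/6) ≈ 2.76887, f(4.5) ≈ 3.00000, f(31/6) ≈ 3.21455, f(35/6) ≈ 3.41565.
Sum = Δt · [f(2.5) + f(19/6) + f(23/6) + ...].
Sum ≈ 11.43450.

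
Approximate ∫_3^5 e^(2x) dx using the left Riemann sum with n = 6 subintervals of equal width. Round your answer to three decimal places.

Δx = (5 − 3)/6 = 1/3.
Left endpoints: 3, 10/3, 11/3, 4, 13/3, 14/3.
f(3) ≈ 403.429, f(10/3) ≈ 785.772, f(11/3) ≈ 1530.475, f(4) ≈ 2980.958, f(13/3) ≈ 5806.113, f(14/3) ≈ 11308.765.
Sum = Δx · [f(3) + f(10/3) + f(11/3) + ...].
Sum ≈ 7605.171.

7605.171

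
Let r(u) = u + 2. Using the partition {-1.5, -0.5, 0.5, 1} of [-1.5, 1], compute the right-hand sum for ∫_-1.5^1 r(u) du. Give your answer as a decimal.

5.5

Subinterval widths: 1, 1, 0.5.
Right endpoints: -0.5, 0.5, 1.
r(-0.5) = 1.5, r(0.5) = 2.5, r(1) = 3.
Sum = Σ Δu_i · r(u_i).
Sum = 5.5.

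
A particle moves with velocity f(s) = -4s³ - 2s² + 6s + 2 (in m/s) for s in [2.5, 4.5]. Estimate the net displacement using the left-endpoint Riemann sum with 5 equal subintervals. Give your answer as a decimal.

-314.08

Δs = (4.5 − 2.5)/5 = 0.4.
Left endpoints: 2.5, 2.9, 3.3, 3.7, 4.1.
f(2.5) = -58, f(2.9) = -94.976, f(3.3) = -143.728, f(3.7) = -205.792, f(4.1) = -282.704.
Sum = Δs · [f(2.5) + f(2.9) + f(3.3) + f(3.7) + f(4.1)].
Sum = -314.08.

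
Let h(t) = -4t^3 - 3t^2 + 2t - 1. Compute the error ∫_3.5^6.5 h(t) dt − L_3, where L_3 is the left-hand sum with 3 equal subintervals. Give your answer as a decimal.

-474

Exact integral: ∫_3.5^6.5 h(t) dt = -1839.75.
L_3 = -1365.75.
Error = -1839.75 − (-1365.75) = -474.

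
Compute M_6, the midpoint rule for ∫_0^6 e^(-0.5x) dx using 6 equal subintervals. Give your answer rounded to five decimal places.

Δx = (6 − 0)/6 = 1.
Midpoints: 0.5, 1.5, 2.5, 3.5, 4.5, 5.5.
f(0.5) ≈ 0.77880, f(1.5) ≈ 0.47237, f(2.5) ≈ 0.28650, f(3.5) ≈ 0.17377, f(4.5) ≈ 0.10540, f(5.5) ≈ 0.06393.
Sum = Δx · [f(0.5) + f(1.5) + f(2.5) + ...].
Sum ≈ 1.88077.

1.88077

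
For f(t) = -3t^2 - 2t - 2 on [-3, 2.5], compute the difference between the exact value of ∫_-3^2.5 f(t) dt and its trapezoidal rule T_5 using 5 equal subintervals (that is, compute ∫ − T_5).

3.3275

Exact integral: ∫_-3^2.5 f(t) dt = -50.875.
T_5 = -54.2025.
Error = -50.875 − (-54.2025) = 3.3275.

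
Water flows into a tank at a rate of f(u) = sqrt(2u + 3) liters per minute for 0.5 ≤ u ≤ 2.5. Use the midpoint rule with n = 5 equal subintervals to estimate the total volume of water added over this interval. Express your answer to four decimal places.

Δu = (2.5 − 0.5)/5 = 0.4.
Midpoints: 0.7, 1.1, 1.5, 1.9, 2.3.
f(0.7) ≈ 2.0976, f(1.1) ≈ 2.2804, f(1.5) ≈ 2.4495, f(1.9) ≈ 2.6077, f(2.3) ≈ 2.7568.
Sum = Δu · [f(0.7) + f(1.1) + f(1.5) + f(1.9) + f(2.3)].
Sum ≈ 4.8768.

4.8768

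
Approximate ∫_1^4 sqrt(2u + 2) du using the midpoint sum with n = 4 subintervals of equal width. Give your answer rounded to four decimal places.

7.8785

Δu = (4 − 1)/4 = 0.75.
Midpoints: 1.375, 2.125, 2.875, 3.625.
f(1.375) ≈ 2.1794, f(2.125) ≈ 2.5000, f(2.875) ≈ 2.7839, f(3.625) ≈ 3.0414.
Sum = Δu · [f(1.375) + f(2.125) + f(2.875) + f(3.625)].
Sum ≈ 7.8785.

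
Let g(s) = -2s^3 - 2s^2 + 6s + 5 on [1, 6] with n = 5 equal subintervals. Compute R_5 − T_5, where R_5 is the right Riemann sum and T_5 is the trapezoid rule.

R_5 = -915.
T_5 = -680.
R_5 − T_5 = -235.

-235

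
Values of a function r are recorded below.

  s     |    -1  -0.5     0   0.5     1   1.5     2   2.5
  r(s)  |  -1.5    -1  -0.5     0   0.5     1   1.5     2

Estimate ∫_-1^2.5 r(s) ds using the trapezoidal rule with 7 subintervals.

0.875

Δs = 0.5.
T_7 = (0.5/2)·[(-1.5) + 2·(-1) + 2·(-0.5) + 2·0 + 2·0.5 + 2·1 + 2·1.5 + 2] = 0.875.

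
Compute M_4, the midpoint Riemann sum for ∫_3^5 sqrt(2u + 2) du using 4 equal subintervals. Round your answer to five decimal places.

6.31461

Δu = (5 − 3)/4 = 0.5.
Midpoints: 3.25, 3.75, 4.25, 4.75.
f(3.25) ≈ 2.91548, f(3.75) ≈ 3.08221, f(4.25) ≈ 3.24037, f(4.75) ≈ 3.39116.
Sum = Δu · [f(3.25) + f(3.75) + f(4.25) + f(4.75)].
Sum ≈ 6.31461.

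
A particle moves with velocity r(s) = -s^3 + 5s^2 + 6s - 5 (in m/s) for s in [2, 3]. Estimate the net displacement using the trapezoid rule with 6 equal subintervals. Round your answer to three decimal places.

25.405

Δs = (3 − 2)/6 = 1/6.
r(2) = 19, r(13/6) = 4601/216, r(7/3) = 635/27, r(2.5) = 25.625, r(8/3) = 745/27, r(17/6) = 6349/216, r(3) = 31.
T_6 = (Δs/2)·[r(s_0) + 2r(s_1) + ... + 2r(s_{5}) + r(s_6)].
Sum ≈ 25.405.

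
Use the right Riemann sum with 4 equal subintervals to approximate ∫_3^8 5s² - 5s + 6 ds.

863.59375

Δs = (8 − 3)/4 = 1.25.
Right endpoints: 4.25, 5.5, 6.75, 8.
f(4.25) = 75.0625, f(5.5) = 129.75, f(6.75) = 200.0625, f(8) = 286.
Sum = Δs · [f(4.25) + f(5.5) + f(6.75) + f(8)].
Sum = 863.59375.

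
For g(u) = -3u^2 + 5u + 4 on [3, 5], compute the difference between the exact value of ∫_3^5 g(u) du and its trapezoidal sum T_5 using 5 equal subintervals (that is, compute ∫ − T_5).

Exact integral: ∫_3^5 g(u) du = -50.
T_5 = -50.16.
Error = -50 − (-50.16) = 0.16.

0.16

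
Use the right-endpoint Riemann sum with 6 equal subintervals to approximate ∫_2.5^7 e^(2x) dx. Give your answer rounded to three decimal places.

Δx = (7 − 2.5)/6 = 0.75.
Right endpoints: 3.25, 4, 4.75, 5.5, 6.25, 7.
f(3.25) ≈ 665.142, f(4) ≈ 2980.958, f(4.75) ≈ 13359.727, f(5.5) ≈ 59874.142, f(6.25) ≈ 268337.287, f(7) ≈ 1202604.284.
Sum = Δx · [f(3.25) + f(4) + f(4.75) + ...].
Sum ≈ 1160866.154.

1160866.154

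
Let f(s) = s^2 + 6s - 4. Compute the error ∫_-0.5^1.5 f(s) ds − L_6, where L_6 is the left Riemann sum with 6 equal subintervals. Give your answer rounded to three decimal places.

2.296

Exact integral: ∫_-0.5^1.5 f(s) ds ≈ -0.83333.
L_6 ≈ -3.12963.
Error ≈ -0.83333 − (-3.12963) ≈ 2.296.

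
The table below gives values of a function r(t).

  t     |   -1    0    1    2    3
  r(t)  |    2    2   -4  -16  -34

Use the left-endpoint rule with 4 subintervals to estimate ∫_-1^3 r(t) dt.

Δt = 1.
Sum = 1·[2 + 2 + (-4) + (-16)] = -16.

-16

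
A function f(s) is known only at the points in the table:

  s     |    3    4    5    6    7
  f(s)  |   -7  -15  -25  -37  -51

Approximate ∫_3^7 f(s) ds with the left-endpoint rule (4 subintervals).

Δs = 1.
Sum = 1·[(-7) + (-15) + (-25) + (-37)] = -84.

-84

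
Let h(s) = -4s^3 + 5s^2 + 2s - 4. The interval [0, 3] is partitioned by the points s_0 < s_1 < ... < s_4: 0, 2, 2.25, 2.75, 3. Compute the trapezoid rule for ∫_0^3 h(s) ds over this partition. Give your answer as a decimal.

-48.984375

Subinterval widths: 2, 0.25, 0.5, 0.25.
h(0) = -4, h(2) = -12, h(2.25) = -19.75, h(2.75) = -43.875, h(3) = -61.
On each subinterval the trapezoid contributes (Δs_i/2)·[h(s_{i-1}) + h(s_i)].
Sum = -48.984375.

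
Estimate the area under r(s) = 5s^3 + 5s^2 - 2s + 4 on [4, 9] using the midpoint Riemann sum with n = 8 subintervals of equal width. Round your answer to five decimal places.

8927.90039

Δs = (9 − 4)/8 = 0.625.
Midpoints: 4.3125, 4.9375, 5.5625, 6.1875, 6.8125, 7.4375, 8.0625, 8.6875.
r(4.3125) = 2004481/4096, r(4.9375) = 2940411/4096, r(5.5625) = 4129341/4096, r(6.1875) = 5601271/4096, r(6.8125) = 7386201/4096, r(7.4375) = 9514131/4096, r(8.0625) = 12015061/4096, r(8.6875) = 14918991/4096.
Sum = Δs · [r(4.3125) + r(4.9375) + r(5.5625) + ...].
Sum ≈ 8927.90039.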